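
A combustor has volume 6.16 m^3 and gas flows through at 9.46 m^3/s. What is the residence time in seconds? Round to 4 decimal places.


tau = V / Q_flow
tau = 6.16 / 9.46 = 0.6512 s


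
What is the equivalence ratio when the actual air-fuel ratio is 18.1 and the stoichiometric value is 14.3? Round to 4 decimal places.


phi = AFR_stoich / AFR_actual
phi = 14.3 / 18.1 = 0.7901


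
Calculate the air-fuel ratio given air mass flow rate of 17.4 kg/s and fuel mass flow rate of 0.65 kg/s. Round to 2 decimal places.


AFR = m_air / m_fuel
AFR = 17.4 / 0.65 = 26.77


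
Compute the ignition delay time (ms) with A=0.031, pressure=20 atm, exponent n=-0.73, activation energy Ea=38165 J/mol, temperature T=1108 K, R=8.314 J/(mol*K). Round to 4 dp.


tau = A * P^n * exp(Ea/(R*T))
P^n = 20^(-0.73) = 0.11226596
Ea/(R*T) = 38165/(8.314*1108) = 4.143005
exp(Ea/(R*T)) = 62.991845
tau = 0.031 * 0.11226596 * 62.991845 = 0.2192 ms


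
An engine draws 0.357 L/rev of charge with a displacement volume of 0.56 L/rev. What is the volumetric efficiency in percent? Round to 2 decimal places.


eta_v = (V_actual / V_disp) * 100
Ratio = 0.357 / 0.56 = 0.6375
eta_v = 0.6375 * 100 = 63.75%


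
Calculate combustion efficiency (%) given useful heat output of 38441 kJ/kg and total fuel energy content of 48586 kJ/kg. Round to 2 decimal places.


Efficiency = (Q_useful / Q_fuel) * 100
Efficiency = (38441 / 48586) * 100
Efficiency = 0.7912 * 100 = 79.12%


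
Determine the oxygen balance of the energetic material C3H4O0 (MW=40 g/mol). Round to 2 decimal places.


OB = -1600 * (2C + H/2 - O) / MW
Inner = 2*3 + 4/2 - 0 = 8.00
OB = -1600 * 8.00 / 40 = -320.00%


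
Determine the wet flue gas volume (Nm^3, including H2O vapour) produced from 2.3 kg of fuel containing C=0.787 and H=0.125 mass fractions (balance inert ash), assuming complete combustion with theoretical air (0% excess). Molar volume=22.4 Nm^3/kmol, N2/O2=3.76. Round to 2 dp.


Per kg fuel: CO2 = (C/12 kmol)*22.4 = (0.787/12)*22.4 = 1.46907 Nm^3
Per kg fuel: H2O = (H/2 kmol)*22.4 = (0.125/2)*22.4 = 1.40000 Nm^3
O2 needed per kg fuel = C/12 + H/4 = 0.787/12 + 0.125/4 = 0.09683333 kmol
Per kg fuel: N2 = O2*3.76*22.4 = 0.09683333*3.76*22.4 = 8.15569 Nm^3
Total per kg = 1.46907 + 1.40000 + 8.15569 = 11.02476 Nm^3
Total = 11.02476 * 2.3 = 25.36 Nm^3


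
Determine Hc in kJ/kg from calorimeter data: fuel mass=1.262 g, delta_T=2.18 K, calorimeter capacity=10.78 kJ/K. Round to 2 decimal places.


Hc = C_cal * delta_T / m_fuel
Q_released = 10.78 * 2.18 = 23.5004 kJ
m_fuel = 1.262 g = 1.262/1000 kg = 0.001262 kg
Hc = 23.5004 / 0.001262 = 18621.55 kJ/kg


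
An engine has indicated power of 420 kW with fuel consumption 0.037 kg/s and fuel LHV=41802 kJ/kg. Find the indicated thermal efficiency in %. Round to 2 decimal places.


eta_ith = (IP / (mf * LHV)) * 100
Denominator = 0.037 * 41802 = 1546.6740 kW
eta_ith = (420 / 1546.6740) * 100 = 27.16%


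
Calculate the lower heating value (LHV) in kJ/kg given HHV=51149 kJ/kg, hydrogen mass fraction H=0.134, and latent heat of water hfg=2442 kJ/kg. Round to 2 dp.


LHV = HHV - hfg * 9 * H
Water correction = 2442 * 9 * 0.134 = 2945.052 kJ/kg
LHV = 51149 - 2945.052 = 48203.95 kJ/kg


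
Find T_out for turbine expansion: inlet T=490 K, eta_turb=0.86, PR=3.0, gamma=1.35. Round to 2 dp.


T_out = T_in * (1 - eta * (1 - PR^(-(gamma-1)/gamma)))
Exponent = -(1.35-1)/1.35 = -0.25925926
PR^exp = 3.0^(-0.25925926) = 0.75214556
Factor = 1 - 0.86*(1 - 0.75214556) = 0.78684518
T_out = 490 * 0.78684518 = 385.55 K


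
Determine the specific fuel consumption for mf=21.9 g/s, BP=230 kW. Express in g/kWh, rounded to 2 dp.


SFC = (mf / BP) * 3600
Rate = 21.9 / 230 = 0.095217 g/(s*kW)
SFC = 0.095217 * 3600 = 342.78 g/kWh


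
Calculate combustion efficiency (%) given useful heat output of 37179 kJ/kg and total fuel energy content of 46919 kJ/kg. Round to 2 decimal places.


Efficiency = (Q_useful / Q_fuel) * 100
Efficiency = (37179 / 46919) * 100
Efficiency = 0.7924 * 100 = 79.24%


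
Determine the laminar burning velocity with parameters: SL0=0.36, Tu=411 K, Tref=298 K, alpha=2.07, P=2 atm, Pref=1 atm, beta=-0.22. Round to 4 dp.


SL = SL0 * (Tu/Tref)^alpha * (P/Pref)^beta
T ratio = 411/298 = 1.37919463
(T ratio)^alpha = 1.37919463^2.07 = 1.945472
(P/Pref)^beta = 2^(-0.22) = 0.858565
SL = 0.36 * 1.945472 * 0.858565 = 0.6013 m/s


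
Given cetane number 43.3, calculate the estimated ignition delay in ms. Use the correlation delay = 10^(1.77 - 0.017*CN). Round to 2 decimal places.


delay = 10^(1.77 - 0.017*CN)
Exponent = 1.77 - 0.017*43.3 = 1.0339
delay = 10^1.0339 = 10.81 ms


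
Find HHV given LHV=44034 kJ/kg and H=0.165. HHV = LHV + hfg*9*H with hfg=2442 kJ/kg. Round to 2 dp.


HHV = LHV + hfg * 9 * H
Water addition = 2442 * 9 * 0.165 = 3626.370 kJ/kg
HHV = 44034 + 3626.370 = 47660.37 kJ/kg


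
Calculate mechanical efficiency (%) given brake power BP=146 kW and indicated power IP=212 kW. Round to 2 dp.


eta_mech = (BP / IP) * 100
Ratio = 146 / 212 = 0.6887
eta_mech = 0.6887 * 100 = 68.87%


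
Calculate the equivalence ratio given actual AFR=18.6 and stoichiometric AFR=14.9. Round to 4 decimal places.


phi = AFR_stoich / AFR_actual
phi = 14.9 / 18.6 = 0.8011


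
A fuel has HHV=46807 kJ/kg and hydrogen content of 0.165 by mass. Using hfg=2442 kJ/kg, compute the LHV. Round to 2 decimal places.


LHV = HHV - hfg * 9 * H
Water correction = 2442 * 9 * 0.165 = 3626.370 kJ/kg
LHV = 46807 - 3626.370 = 43180.63 kJ/kg


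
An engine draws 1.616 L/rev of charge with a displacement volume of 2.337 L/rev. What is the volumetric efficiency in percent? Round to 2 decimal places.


eta_v = (V_actual / V_disp) * 100
Ratio = 1.616 / 2.337 = 0.6915
eta_v = 0.6915 * 100 = 69.15%


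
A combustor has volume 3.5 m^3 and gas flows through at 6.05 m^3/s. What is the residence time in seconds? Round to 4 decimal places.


tau = V / Q_flow
tau = 3.5 / 6.05 = 0.5785 s


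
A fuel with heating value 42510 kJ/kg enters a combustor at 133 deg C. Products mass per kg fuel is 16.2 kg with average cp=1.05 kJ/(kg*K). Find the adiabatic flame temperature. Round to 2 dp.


T_ad = T_in + Hc / (m_p * cp)
Denominator = 16.2 * 1.05 = 17.0100
Temperature rise = 42510 / 17.0100 = 2499.12 K
T_ad = 133 + 2499.12 = 2632.12 deg C


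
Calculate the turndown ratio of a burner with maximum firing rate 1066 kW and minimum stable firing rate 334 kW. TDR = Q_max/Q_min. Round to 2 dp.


TDR = Q_max / Q_min
TDR = 1066 / 334 = 3.19


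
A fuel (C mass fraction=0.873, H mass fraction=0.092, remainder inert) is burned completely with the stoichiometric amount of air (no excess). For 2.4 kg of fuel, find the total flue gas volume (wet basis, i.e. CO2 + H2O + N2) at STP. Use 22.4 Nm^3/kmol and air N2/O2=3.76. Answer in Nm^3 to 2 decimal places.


Per kg fuel: CO2 = (C/12 kmol)*22.4 = (0.873/12)*22.4 = 1.62960 Nm^3
Per kg fuel: H2O = (H/2 kmol)*22.4 = (0.092/2)*22.4 = 1.03040 Nm^3
O2 needed per kg fuel = C/12 + H/4 = 0.873/12 + 0.092/4 = 0.09575000 kmol
Per kg fuel: N2 = O2*3.76*22.4 = 0.09575000*3.76*22.4 = 8.06445 Nm^3
Total per kg = 1.62960 + 1.03040 + 8.06445 = 10.72445 Nm^3
Total = 10.72445 * 2.4 = 25.74 Nm^3


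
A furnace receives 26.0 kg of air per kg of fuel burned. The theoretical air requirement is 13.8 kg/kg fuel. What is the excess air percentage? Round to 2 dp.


Excess air = actual - stoichiometric = 26.0 - 13.8 = 12.20 kg/kg fuel
Excess air % = (excess / stoich) * 100 = (12.20 / 13.8) * 100 = 88.41%


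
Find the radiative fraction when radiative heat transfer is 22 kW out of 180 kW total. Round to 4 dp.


f_rad = Q_rad / Q_total
f_rad = 22 / 180 = 0.1222


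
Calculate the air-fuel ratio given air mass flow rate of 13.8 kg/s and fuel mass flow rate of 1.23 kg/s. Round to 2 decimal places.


AFR = m_air / m_fuel
AFR = 13.8 / 1.23 = 11.22


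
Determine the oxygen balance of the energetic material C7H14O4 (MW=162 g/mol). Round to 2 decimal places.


OB = -1600 * (2C + H/2 - O) / MW
Inner = 2*7 + 14/2 - 4 = 17.00
OB = -1600 * 17.00 / 162 = -167.90%


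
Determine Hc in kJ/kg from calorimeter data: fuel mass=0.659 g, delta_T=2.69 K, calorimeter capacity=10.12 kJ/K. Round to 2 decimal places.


Hc = C_cal * delta_T / m_fuel
Q_released = 10.12 * 2.69 = 27.2228 kJ
m_fuel = 0.659 g = 0.659/1000 kg = 0.000659 kg
Hc = 27.2228 / 0.000659 = 41309.26 kJ/kg


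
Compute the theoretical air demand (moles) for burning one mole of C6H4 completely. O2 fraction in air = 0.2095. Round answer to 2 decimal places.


Balanced combustion: C6H4 + 7 O2 -> 6 CO2 + 2 H2O
O2 needed = C + H/4 = 6 + 4/4 = 7.00 moles
Air moles = O2 / 0.2095 = 7.00 / 0.2095 = 33.41 moles air


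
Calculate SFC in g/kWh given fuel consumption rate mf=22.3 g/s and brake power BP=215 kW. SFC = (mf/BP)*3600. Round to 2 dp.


SFC = (mf / BP) * 3600
Rate = 22.3 / 215 = 0.103721 g/(s*kW)
SFC = 0.103721 * 3600 = 373.40 g/kWh


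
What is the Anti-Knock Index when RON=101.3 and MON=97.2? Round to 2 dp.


AKI = (RON + MON) / 2
AKI = (101.3 + 97.2) / 2
AKI = 198.5 / 2 = 99.25


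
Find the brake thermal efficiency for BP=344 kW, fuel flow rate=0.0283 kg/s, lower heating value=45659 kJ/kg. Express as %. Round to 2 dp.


eta_BTE = (BP / (mf * LHV)) * 100
Denominator = 0.0283 * 45659 = 1292.1497 kW
eta_BTE = (344 / 1292.1497) * 100 = 26.62%


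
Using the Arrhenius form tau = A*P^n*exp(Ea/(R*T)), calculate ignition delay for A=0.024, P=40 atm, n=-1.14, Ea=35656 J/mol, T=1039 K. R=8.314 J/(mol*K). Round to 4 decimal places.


tau = A * P^n * exp(Ea/(R*T))
P^n = 40^(-1.14) = 0.01491597
Ea/(R*T) = 35656/(8.314*1039) = 4.127690
exp(Ea/(R*T)) = 62.034446
tau = 0.024 * 0.01491597 * 62.034446 = 0.0222 ms


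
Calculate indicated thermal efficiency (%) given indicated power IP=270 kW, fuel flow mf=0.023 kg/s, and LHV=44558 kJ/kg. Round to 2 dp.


eta_ith = (IP / (mf * LHV)) * 100
Denominator = 0.023 * 44558 = 1024.8340 kW
eta_ith = (270 / 1024.8340) * 100 = 26.35%


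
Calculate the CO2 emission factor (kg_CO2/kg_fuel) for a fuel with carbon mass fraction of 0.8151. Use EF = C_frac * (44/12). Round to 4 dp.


EF = C_frac * (M_CO2 / M_C)
EF = 0.8151 * (44/12)
EF = 0.8151 * 3.666667 = 2.9887 kg_CO2/kg_fuel


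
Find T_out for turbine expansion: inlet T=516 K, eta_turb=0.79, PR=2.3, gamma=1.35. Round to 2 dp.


T_out = T_in * (1 - eta * (1 - PR^(-(gamma-1)/gamma)))
Exponent = -(1.35-1)/1.35 = -0.25925926
PR^exp = 2.3^(-0.25925926) = 0.80578413
Factor = 1 - 0.79*(1 - 0.80578413) = 0.84656946
T_out = 516 * 0.84656946 = 436.83 K


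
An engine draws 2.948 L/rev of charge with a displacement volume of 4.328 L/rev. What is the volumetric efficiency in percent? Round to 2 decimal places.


eta_v = (V_actual / V_disp) * 100
Ratio = 2.948 / 4.328 = 0.6811
eta_v = 0.6811 * 100 = 68.11%


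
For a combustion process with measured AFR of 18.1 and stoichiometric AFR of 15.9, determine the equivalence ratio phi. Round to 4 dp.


phi = AFR_stoich / AFR_actual
phi = 15.9 / 18.1 = 0.8785


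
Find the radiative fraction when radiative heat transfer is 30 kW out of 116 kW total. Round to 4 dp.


f_rad = Q_rad / Q_total
f_rad = 30 / 116 = 0.2586


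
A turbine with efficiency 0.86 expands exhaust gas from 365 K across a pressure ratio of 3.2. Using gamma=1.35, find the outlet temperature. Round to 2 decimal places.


T_out = T_in * (1 - eta * (1 - PR^(-(gamma-1)/gamma)))
Exponent = -(1.35-1)/1.35 = -0.25925926
PR^exp = 3.2^(-0.25925926) = 0.73966521
Factor = 1 - 0.86*(1 - 0.73966521) = 0.77611208
T_out = 365 * 0.77611208 = 283.28 K


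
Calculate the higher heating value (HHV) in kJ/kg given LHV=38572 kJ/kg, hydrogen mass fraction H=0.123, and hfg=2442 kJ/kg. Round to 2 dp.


HHV = LHV + hfg * 9 * H
Water addition = 2442 * 9 * 0.123 = 2703.294 kJ/kg
HHV = 38572 + 2703.294 = 41275.29 kJ/kg


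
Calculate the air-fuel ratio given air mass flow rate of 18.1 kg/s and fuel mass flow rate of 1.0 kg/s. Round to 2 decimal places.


AFR = m_air / m_fuel
AFR = 18.1 / 1.0 = 18.10


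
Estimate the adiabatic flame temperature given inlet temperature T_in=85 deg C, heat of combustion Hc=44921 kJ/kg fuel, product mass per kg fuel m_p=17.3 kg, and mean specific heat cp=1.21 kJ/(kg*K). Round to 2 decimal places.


T_ad = T_in + Hc / (m_p * cp)
Denominator = 17.3 * 1.21 = 20.9330
Temperature rise = 44921 / 20.9330 = 2145.94 K
T_ad = 85 + 2145.94 = 2230.94 deg C


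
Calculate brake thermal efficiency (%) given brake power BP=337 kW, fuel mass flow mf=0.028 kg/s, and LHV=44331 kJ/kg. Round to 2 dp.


eta_BTE = (BP / (mf * LHV)) * 100
Denominator = 0.028 * 44331 = 1241.2680 kW
eta_BTE = (337 / 1241.2680) * 100 = 27.15%


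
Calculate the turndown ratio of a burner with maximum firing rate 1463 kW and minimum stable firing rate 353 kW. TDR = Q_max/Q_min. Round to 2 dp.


TDR = Q_max / Q_min
TDR = 1463 / 353 = 4.14


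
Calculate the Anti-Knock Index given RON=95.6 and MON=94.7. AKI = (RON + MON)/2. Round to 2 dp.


AKI = (RON + MON) / 2
AKI = (95.6 + 94.7) / 2
AKI = 190.3 / 2 = 95.15


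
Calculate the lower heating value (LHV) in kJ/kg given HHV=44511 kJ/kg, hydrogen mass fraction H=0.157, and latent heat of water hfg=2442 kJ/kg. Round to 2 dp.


LHV = HHV - hfg * 9 * H
Water correction = 2442 * 9 * 0.157 = 3450.546 kJ/kg
LHV = 44511 - 3450.546 = 41060.45 kJ/kg


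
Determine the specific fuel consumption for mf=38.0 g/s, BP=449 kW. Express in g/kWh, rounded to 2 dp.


SFC = (mf / BP) * 3600
Rate = 38.0 / 449 = 0.084633 g/(s*kW)
SFC = 0.084633 * 3600 = 304.68 g/kWh


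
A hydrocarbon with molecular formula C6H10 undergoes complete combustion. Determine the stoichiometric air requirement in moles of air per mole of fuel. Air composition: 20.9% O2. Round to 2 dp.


Balanced combustion: C6H10 + 8.5 O2 -> 6 CO2 + 5 H2O
O2 needed = C + H/4 = 6 + 10/4 = 8.50 moles
Air moles = O2 / 0.209 = 8.50 / 0.209 = 40.67 moles air


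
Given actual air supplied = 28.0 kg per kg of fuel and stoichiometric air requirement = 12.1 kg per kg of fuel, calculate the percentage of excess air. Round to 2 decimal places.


Excess air = actual - stoichiometric = 28.0 - 12.1 = 15.90 kg/kg fuel
Excess air % = (excess / stoich) * 100 = (15.90 / 12.1) * 100 = 131.40%


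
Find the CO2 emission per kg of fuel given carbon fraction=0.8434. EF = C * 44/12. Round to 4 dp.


EF = C_frac * (M_CO2 / M_C)
EF = 0.8434 * (44/12)
EF = 0.8434 * 3.666667 = 3.0925 kg_CO2/kg_fuel


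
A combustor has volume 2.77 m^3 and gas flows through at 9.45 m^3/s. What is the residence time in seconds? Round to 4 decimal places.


tau = V / Q_flow
tau = 2.77 / 9.45 = 0.2931 s


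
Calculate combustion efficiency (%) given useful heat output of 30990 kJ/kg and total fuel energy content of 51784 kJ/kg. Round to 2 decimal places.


Efficiency = (Q_useful / Q_fuel) * 100
Efficiency = (30990 / 51784) * 100
Efficiency = 0.5984 * 100 = 59.84%


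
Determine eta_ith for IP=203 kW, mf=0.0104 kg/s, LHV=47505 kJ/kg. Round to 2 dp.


eta_ith = (IP / (mf * LHV)) * 100
Denominator = 0.0104 * 47505 = 494.0520 kW
eta_ith = (203 / 494.0520) * 100 = 41.09%


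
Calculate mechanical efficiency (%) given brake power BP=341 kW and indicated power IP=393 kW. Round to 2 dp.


eta_mech = (BP / IP) * 100
Ratio = 341 / 393 = 0.8677
eta_mech = 0.8677 * 100 = 86.77%


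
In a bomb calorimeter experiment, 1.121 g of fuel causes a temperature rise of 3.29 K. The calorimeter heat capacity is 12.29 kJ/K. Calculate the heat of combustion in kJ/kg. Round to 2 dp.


Hc = C_cal * delta_T / m_fuel
Q_released = 12.29 * 3.29 = 40.4341 kJ
m_fuel = 1.121 g = 1.121/1000 kg = 0.001121 kg
Hc = 40.4341 / 0.001121 = 36069.67 kJ/kg


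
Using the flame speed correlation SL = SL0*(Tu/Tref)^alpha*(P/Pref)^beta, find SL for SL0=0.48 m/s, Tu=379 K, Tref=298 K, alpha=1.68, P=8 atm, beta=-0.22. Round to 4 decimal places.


SL = SL0 * (Tu/Tref)^alpha * (P/Pref)^beta
T ratio = 379/298 = 1.27181208
(T ratio)^alpha = 1.27181208^1.68 = 1.497720
(P/Pref)^beta = 8^(-0.22) = 0.632878
SL = 0.48 * 1.497720 * 0.632878 = 0.4550 m/s


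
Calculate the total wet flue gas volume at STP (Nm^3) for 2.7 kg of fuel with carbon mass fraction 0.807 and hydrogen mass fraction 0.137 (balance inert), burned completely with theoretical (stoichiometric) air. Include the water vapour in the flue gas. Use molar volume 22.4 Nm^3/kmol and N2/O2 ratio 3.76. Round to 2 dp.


Per kg fuel: CO2 = (C/12 kmol)*22.4 = (0.807/12)*22.4 = 1.50640 Nm^3
Per kg fuel: H2O = (H/2 kmol)*22.4 = (0.137/2)*22.4 = 1.53440 Nm^3
O2 needed per kg fuel = C/12 + H/4 = 0.807/12 + 0.137/4 = 0.10150000 kmol
Per kg fuel: N2 = O2*3.76*22.4 = 0.10150000*3.76*22.4 = 8.54874 Nm^3
Total per kg = 1.50640 + 1.53440 + 8.54874 = 11.58954 Nm^3
Total = 11.58954 * 2.7 = 31.29 Nm^3


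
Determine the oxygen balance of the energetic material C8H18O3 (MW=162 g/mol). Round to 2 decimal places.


OB = -1600 * (2C + H/2 - O) / MW
Inner = 2*8 + 18/2 - 3 = 22.00
OB = -1600 * 22.00 / 162 = -217.28%


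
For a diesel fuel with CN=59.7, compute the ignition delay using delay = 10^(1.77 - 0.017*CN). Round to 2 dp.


delay = 10^(1.77 - 0.017*CN)
Exponent = 1.77 - 0.017*59.7 = 0.7551
delay = 10^0.7551 = 5.69 ms


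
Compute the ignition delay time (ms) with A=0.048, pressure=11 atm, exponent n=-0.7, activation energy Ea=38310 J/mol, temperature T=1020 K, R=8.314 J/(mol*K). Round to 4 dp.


tau = A * P^n * exp(Ea/(R*T))
P^n = 11^(-0.7) = 0.18664876
Ea/(R*T) = 38310/(8.314*1020) = 4.517540
exp(Ea/(R*T)) = 91.609916
tau = 0.048 * 0.18664876 * 91.609916 = 0.8207 ms


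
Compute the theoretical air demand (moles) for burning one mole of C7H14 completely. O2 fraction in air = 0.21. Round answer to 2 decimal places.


Balanced combustion: C7H14 + 10.5 O2 -> 7 CO2 + 7 H2O
O2 needed = C + H/4 = 7 + 14/4 = 10.50 moles
Air moles = O2 / 0.21 = 10.50 / 0.21 = 50.00 moles air


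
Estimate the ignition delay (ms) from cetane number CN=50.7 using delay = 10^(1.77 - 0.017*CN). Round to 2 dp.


delay = 10^(1.77 - 0.017*CN)
Exponent = 1.77 - 0.017*50.7 = 0.9081
delay = 10^0.9081 = 8.09 ms


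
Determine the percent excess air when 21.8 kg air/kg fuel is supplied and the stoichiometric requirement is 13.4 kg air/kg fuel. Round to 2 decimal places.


Excess air = actual - stoichiometric = 21.8 - 13.4 = 8.40 kg/kg fuel
Excess air % = (excess / stoich) * 100 = (8.40 / 13.4) * 100 = 62.69%


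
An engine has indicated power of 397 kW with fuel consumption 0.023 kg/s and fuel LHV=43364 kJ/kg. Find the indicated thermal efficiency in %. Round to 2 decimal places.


eta_ith = (IP / (mf * LHV)) * 100
Denominator = 0.023 * 43364 = 997.3720 kW
eta_ith = (397 / 997.3720) * 100 = 39.80%


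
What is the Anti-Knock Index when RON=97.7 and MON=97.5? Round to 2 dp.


AKI = (RON + MON) / 2
AKI = (97.7 + 97.5) / 2
AKI = 195.2 / 2 = 97.60


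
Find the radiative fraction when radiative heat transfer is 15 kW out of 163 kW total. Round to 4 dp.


f_rad = Q_rad / Q_total
f_rad = 15 / 163 = 0.0920


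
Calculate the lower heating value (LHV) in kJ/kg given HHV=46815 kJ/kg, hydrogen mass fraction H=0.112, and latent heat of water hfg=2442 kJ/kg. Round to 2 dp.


LHV = HHV - hfg * 9 * H
Water correction = 2442 * 9 * 0.112 = 2461.536 kJ/kg
LHV = 46815 - 2461.536 = 44353.46 kJ/kg


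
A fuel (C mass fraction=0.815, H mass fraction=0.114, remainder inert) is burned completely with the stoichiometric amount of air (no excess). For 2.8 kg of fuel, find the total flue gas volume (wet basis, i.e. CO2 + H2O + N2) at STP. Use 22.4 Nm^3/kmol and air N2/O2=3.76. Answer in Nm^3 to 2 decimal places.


Per kg fuel: CO2 = (C/12 kmol)*22.4 = (0.815/12)*22.4 = 1.52133 Nm^3
Per kg fuel: H2O = (H/2 kmol)*22.4 = (0.114/2)*22.4 = 1.27680 Nm^3
O2 needed per kg fuel = C/12 + H/4 = 0.815/12 + 0.114/4 = 0.09641667 kmol
Per kg fuel: N2 = O2*3.76*22.4 = 0.09641667*3.76*22.4 = 8.12060 Nm^3
Total per kg = 1.52133 + 1.27680 + 8.12060 = 10.91873 Nm^3
Total = 10.91873 * 2.8 = 30.57 Nm^3


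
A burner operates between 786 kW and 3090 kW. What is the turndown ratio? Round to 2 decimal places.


TDR = Q_max / Q_min
TDR = 3090 / 786 = 3.93


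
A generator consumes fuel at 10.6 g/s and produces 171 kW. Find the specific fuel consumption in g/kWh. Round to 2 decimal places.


SFC = (mf / BP) * 3600
Rate = 10.6 / 171 = 0.061988 g/(s*kW)
SFC = 0.061988 * 3600 = 223.16 g/kWh


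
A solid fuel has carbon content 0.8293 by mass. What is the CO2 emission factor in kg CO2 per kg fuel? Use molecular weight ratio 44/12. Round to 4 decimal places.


EF = C_frac * (M_CO2 / M_C)
EF = 0.8293 * (44/12)
EF = 0.8293 * 3.666667 = 3.0408 kg_CO2/kg_fuel


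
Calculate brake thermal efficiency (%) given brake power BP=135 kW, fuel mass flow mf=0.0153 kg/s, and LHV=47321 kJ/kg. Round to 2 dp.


eta_BTE = (BP / (mf * LHV)) * 100
Denominator = 0.0153 * 47321 = 724.0113 kW
eta_BTE = (135 / 724.0113) * 100 = 18.65%


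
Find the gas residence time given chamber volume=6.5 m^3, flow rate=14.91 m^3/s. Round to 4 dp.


tau = V / Q_flow
tau = 6.5 / 14.91 = 0.4359 s


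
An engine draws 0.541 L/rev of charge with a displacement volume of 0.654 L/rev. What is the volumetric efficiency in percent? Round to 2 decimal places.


eta_v = (V_actual / V_disp) * 100
Ratio = 0.541 / 0.654 = 0.8272
eta_v = 0.8272 * 100 = 82.72%


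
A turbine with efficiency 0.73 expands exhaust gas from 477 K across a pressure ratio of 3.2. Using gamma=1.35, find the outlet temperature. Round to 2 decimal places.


T_out = T_in * (1 - eta * (1 - PR^(-(gamma-1)/gamma)))
Exponent = -(1.35-1)/1.35 = -0.25925926
PR^exp = 3.2^(-0.25925926) = 0.73966521
Factor = 1 - 0.73*(1 - 0.73966521) = 0.80995560
T_out = 477 * 0.80995560 = 386.35 K


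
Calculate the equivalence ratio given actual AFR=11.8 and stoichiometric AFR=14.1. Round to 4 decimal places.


phi = AFR_stoich / AFR_actual
phi = 14.1 / 11.8 = 1.1949


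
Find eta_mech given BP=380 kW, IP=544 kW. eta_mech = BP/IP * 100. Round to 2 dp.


eta_mech = (BP / IP) * 100
Ratio = 380 / 544 = 0.6985
eta_mech = 0.6985 * 100 = 69.85%


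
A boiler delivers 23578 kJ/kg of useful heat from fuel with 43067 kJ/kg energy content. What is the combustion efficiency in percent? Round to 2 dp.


Efficiency = (Q_useful / Q_fuel) * 100
Efficiency = (23578 / 43067) * 100
Efficiency = 0.5475 * 100 = 54.75%


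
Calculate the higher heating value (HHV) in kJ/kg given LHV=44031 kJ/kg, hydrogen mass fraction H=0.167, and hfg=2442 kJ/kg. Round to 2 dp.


HHV = LHV + hfg * 9 * H
Water addition = 2442 * 9 * 0.167 = 3670.326 kJ/kg
HHV = 44031 + 3670.326 = 47701.33 kJ/kg


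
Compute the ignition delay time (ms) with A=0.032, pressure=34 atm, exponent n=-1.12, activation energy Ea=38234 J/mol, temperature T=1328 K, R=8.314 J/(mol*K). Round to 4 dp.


tau = A * P^n * exp(Ea/(R*T))
P^n = 34^(-1.12) = 0.01926387
Ea/(R*T) = 38234/(8.314*1328) = 3.462913
exp(Ea/(R*T)) = 31.909810
tau = 0.032 * 0.01926387 * 31.909810 = 0.0197 ms


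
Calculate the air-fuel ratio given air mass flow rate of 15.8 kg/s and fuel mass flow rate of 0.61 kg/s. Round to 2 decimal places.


AFR = m_air / m_fuel
AFR = 15.8 / 0.61 = 25.90


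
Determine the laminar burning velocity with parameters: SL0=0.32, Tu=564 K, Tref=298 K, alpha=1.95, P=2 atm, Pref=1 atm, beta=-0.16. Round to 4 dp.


SL = SL0 * (Tu/Tref)^alpha * (P/Pref)^beta
T ratio = 564/298 = 1.89261745
(T ratio)^alpha = 1.89261745^1.95 = 3.469545
(P/Pref)^beta = 2^(-0.16) = 0.895025
SL = 0.32 * 3.469545 * 0.895025 = 0.9937 m/s


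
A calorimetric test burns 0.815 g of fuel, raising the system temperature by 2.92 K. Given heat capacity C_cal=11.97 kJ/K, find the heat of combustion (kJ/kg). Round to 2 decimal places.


Hc = C_cal * delta_T / m_fuel
Q_released = 11.97 * 2.92 = 34.9524 kJ
m_fuel = 0.815 g = 0.815/1000 kg = 0.000815 kg
Hc = 34.9524 / 0.000815 = 42886.38 kJ/kg


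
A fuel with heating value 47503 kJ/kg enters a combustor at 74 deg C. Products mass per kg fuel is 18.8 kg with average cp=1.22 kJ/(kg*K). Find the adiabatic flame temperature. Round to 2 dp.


T_ad = T_in + Hc / (m_p * cp)
Denominator = 18.8 * 1.22 = 22.9360
Temperature rise = 47503 / 22.9360 = 2071.11 K
T_ad = 74 + 2071.11 = 2145.11 deg C


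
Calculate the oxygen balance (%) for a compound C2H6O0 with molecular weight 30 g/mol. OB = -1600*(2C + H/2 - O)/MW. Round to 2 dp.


OB = -1600 * (2C + H/2 - O) / MW
Inner = 2*2 + 6/2 - 0 = 7.00
OB = -1600 * 7.00 / 30 = -373.33%


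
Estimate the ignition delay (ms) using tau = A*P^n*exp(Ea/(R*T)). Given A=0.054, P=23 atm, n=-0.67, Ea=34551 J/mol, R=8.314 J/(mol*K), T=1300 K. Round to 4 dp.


tau = A * P^n * exp(Ea/(R*T))
P^n = 23^(-0.67) = 0.12236081
Ea/(R*T) = 34551/(8.314*1300) = 3.196740
exp(Ea/(R*T)) = 24.452672
tau = 0.054 * 0.12236081 * 24.452672 = 0.1616 ms


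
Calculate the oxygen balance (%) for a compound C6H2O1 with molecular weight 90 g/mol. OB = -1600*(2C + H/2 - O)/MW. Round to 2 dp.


OB = -1600 * (2C + H/2 - O) / MW
Inner = 2*6 + 2/2 - 1 = 12.00
OB = -1600 * 12.00 / 90 = -213.33%


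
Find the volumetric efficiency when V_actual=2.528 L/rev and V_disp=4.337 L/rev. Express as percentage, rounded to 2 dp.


eta_v = (V_actual / V_disp) * 100
Ratio = 2.528 / 4.337 = 0.5829
eta_v = 0.5829 * 100 = 58.29%


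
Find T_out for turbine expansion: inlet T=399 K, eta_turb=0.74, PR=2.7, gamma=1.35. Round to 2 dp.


T_out = T_in * (1 - eta * (1 - PR^(-(gamma-1)/gamma)))
Exponent = -(1.35-1)/1.35 = -0.25925926
PR^exp = 2.7^(-0.25925926) = 0.77297411
Factor = 1 - 0.74*(1 - 0.77297411) = 0.83200084
T_out = 399 * 0.83200084 = 331.97 K


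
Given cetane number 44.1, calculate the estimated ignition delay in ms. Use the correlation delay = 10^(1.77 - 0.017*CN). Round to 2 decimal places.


delay = 10^(1.77 - 0.017*CN)
Exponent = 1.77 - 0.017*44.1 = 1.0203
delay = 10^1.0203 = 10.48 ms


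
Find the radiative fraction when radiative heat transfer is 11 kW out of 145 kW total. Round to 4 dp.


f_rad = Q_rad / Q_total
f_rad = 11 / 145 = 0.0759


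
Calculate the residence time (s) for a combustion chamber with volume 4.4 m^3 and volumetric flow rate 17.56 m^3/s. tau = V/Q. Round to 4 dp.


tau = V / Q_flow
tau = 4.4 / 17.56 = 0.2506 s


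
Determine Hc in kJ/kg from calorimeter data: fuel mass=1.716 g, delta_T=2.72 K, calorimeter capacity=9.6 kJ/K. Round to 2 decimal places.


Hc = C_cal * delta_T / m_fuel
Q_released = 9.6 * 2.72 = 26.1120 kJ
m_fuel = 1.716 g = 1.716/1000 kg = 0.001716 kg
Hc = 26.1120 / 0.001716 = 15216.78 kJ/kg


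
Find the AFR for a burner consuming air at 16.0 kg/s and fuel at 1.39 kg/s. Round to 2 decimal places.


AFR = m_air / m_fuel
AFR = 16.0 / 1.39 = 11.51


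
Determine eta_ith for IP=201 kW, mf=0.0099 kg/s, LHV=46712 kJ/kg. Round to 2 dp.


eta_ith = (IP / (mf * LHV)) * 100
Denominator = 0.0099 * 46712 = 462.4488 kW
eta_ith = (201 / 462.4488) * 100 = 43.46%


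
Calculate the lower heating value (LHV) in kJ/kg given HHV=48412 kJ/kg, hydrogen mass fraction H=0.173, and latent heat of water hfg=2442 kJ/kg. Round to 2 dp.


LHV = HHV - hfg * 9 * H
Water correction = 2442 * 9 * 0.173 = 3802.194 kJ/kg
LHV = 48412 - 3802.194 = 44609.81 kJ/kg


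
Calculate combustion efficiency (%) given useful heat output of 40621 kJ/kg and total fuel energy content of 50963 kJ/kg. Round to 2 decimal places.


Efficiency = (Q_useful / Q_fuel) * 100
Efficiency = (40621 / 50963) * 100
Efficiency = 0.7971 * 100 = 79.71%


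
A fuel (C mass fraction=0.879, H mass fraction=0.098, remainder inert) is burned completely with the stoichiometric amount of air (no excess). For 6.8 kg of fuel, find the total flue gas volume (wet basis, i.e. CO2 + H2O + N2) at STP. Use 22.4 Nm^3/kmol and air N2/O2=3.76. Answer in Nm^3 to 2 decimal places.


Per kg fuel: CO2 = (C/12 kmol)*22.4 = (0.879/12)*22.4 = 1.64080 Nm^3
Per kg fuel: H2O = (H/2 kmol)*22.4 = (0.098/2)*22.4 = 1.09760 Nm^3
O2 needed per kg fuel = C/12 + H/4 = 0.879/12 + 0.098/4 = 0.09775000 kmol
Per kg fuel: N2 = O2*3.76*22.4 = 0.09775000*3.76*22.4 = 8.23290 Nm^3
Total per kg = 1.64080 + 1.09760 + 8.23290 = 10.97130 Nm^3
Total = 10.97130 * 6.8 = 74.60 Nm^3


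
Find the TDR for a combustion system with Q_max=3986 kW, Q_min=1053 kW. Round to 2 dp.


TDR = Q_max / Q_min
TDR = 3986 / 1053 = 3.79


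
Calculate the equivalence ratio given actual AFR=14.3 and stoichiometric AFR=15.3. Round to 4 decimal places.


phi = AFR_stoich / AFR_actual
phi = 15.3 / 14.3 = 1.0699


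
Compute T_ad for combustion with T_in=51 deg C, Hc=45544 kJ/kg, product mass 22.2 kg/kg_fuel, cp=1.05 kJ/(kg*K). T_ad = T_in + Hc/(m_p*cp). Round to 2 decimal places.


T_ad = T_in + Hc / (m_p * cp)
Denominator = 22.2 * 1.05 = 23.3100
Temperature rise = 45544 / 23.3100 = 1953.84 K
T_ad = 51 + 1953.84 = 2004.84 deg C


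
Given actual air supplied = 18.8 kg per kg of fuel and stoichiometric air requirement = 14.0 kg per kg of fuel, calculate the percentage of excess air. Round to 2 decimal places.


Excess air = actual - stoichiometric = 18.8 - 14.0 = 4.80 kg/kg fuel
Excess air % = (excess / stoich) * 100 = (4.80 / 14.0) * 100 = 34.29%


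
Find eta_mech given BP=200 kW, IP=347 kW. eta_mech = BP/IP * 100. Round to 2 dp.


eta_mech = (BP / IP) * 100
Ratio = 200 / 347 = 0.5764
eta_mech = 0.5764 * 100 = 57.64%


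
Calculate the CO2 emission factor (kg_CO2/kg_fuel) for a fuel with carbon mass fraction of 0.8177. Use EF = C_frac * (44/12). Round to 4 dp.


EF = C_frac * (M_CO2 / M_C)
EF = 0.8177 * (44/12)
EF = 0.8177 * 3.666667 = 2.9982 kg_CO2/kg_fuel


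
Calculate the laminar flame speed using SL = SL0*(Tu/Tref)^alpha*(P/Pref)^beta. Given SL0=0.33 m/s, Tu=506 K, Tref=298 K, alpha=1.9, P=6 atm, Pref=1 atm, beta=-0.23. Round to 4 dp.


SL = SL0 * (Tu/Tref)^alpha * (P/Pref)^beta
T ratio = 506/298 = 1.69798658
(T ratio)^alpha = 1.69798658^1.9 = 2.734482
(P/Pref)^beta = 6^(-0.23) = 0.662255
SL = 0.33 * 2.734482 * 0.662255 = 0.5976 m/s


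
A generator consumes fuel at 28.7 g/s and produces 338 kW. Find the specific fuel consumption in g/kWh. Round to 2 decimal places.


SFC = (mf / BP) * 3600
Rate = 28.7 / 338 = 0.084911 g/(s*kW)
SFC = 0.084911 * 3600 = 305.68 g/kWh


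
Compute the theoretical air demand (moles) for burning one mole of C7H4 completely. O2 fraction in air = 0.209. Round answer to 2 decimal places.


Balanced combustion: C7H4 + 8 O2 -> 7 CO2 + 2 H2O
O2 needed = C + H/4 = 7 + 4/4 = 8.00 moles
Air moles = O2 / 0.209 = 8.00 / 0.209 = 38.28 moles air


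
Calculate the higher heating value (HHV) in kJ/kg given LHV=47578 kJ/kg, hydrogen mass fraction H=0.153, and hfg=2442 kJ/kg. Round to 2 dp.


HHV = LHV + hfg * 9 * H
Water addition = 2442 * 9 * 0.153 = 3362.634 kJ/kg
HHV = 47578 + 3362.634 = 50940.63 kJ/kg


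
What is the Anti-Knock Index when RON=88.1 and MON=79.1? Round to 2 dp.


AKI = (RON + MON) / 2
AKI = (88.1 + 79.1) / 2
AKI = 167.2 / 2 = 83.60


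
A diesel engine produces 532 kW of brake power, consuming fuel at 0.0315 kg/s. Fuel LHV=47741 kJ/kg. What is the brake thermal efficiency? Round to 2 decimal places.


eta_BTE = (BP / (mf * LHV)) * 100
Denominator = 0.0315 * 47741 = 1503.8415 kW
eta_BTE = (532 / 1503.8415) * 100 = 35.38%


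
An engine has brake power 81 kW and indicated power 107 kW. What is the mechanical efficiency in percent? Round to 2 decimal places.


eta_mech = (BP / IP) * 100
Ratio = 81 / 107 = 0.7570
eta_mech = 0.7570 * 100 = 75.70%


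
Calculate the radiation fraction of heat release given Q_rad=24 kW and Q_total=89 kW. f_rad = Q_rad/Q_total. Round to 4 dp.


f_rad = Q_rad / Q_total
f_rad = 24 / 89 = 0.2697


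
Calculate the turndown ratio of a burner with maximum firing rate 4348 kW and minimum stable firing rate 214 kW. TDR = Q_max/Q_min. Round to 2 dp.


TDR = Q_max / Q_min
TDR = 4348 / 214 = 20.32


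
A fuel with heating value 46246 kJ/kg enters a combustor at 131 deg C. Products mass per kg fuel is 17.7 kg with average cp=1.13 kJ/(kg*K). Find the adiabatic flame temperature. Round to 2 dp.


T_ad = T_in + Hc / (m_p * cp)
Denominator = 17.7 * 1.13 = 20.0010
Temperature rise = 46246 / 20.0010 = 2312.18 K
T_ad = 131 + 2312.18 = 2443.18 deg C


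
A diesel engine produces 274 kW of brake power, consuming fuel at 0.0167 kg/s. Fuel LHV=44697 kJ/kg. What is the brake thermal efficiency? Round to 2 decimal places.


eta_BTE = (BP / (mf * LHV)) * 100
Denominator = 0.0167 * 44697 = 746.4399 kW
eta_BTE = (274 / 746.4399) * 100 = 36.71%


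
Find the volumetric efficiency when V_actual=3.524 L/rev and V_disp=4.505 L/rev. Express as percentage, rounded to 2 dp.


eta_v = (V_actual / V_disp) * 100
Ratio = 3.524 / 4.505 = 0.7822
eta_v = 0.7822 * 100 = 78.22%


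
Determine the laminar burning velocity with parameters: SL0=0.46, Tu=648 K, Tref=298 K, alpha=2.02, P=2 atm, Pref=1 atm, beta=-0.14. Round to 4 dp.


SL = SL0 * (Tu/Tref)^alpha * (P/Pref)^beta
T ratio = 648/298 = 2.17449664
(T ratio)^alpha = 2.17449664^2.02 = 4.802470
(P/Pref)^beta = 2^(-0.14) = 0.907519
SL = 0.46 * 4.802470 * 0.907519 = 2.0048 m/s


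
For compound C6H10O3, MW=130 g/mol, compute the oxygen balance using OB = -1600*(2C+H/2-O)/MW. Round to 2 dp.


OB = -1600 * (2C + H/2 - O) / MW
Inner = 2*6 + 10/2 - 3 = 14.00
OB = -1600 * 14.00 / 130 = -172.31%


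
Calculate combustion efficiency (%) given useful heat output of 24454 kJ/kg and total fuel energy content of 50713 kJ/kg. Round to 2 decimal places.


Efficiency = (Q_useful / Q_fuel) * 100
Efficiency = (24454 / 50713) * 100
Efficiency = 0.4822 * 100 = 48.22%


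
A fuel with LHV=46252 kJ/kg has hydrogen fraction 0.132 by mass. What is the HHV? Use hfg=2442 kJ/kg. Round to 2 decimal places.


HHV = LHV + hfg * 9 * H
Water addition = 2442 * 9 * 0.132 = 2901.096 kJ/kg
HHV = 46252 + 2901.096 = 49153.10 kJ/kg


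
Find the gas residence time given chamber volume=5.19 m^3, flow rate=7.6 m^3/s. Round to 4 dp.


tau = V / Q_flow
tau = 5.19 / 7.6 = 0.6829 s


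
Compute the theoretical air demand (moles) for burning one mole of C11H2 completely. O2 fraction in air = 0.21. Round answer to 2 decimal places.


Balanced combustion: C11H2 + 11.5 O2 -> 11 CO2 + 1 H2O
O2 needed = C + H/4 = 11 + 2/4 = 11.50 moles
Air moles = O2 / 0.21 = 11.50 / 0.21 = 54.76 moles air


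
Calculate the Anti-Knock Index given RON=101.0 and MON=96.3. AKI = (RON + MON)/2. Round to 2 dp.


AKI = (RON + MON) / 2
AKI = (101.0 + 96.3) / 2
AKI = 197.3 / 2 = 98.65


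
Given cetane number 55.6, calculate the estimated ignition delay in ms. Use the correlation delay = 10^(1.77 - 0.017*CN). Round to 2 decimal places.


delay = 10^(1.77 - 0.017*CN)
Exponent = 1.77 - 0.017*55.6 = 0.8248
delay = 10^0.8248 = 6.68 ms


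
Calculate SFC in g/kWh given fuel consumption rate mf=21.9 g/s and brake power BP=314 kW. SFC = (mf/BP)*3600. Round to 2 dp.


SFC = (mf / BP) * 3600
Rate = 21.9 / 314 = 0.069745 g/(s*kW)
SFC = 0.069745 * 3600 = 251.08 g/kWh


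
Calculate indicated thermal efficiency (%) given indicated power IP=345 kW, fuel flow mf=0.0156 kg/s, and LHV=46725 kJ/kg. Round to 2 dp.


eta_ith = (IP / (mf * LHV)) * 100
Denominator = 0.0156 * 46725 = 728.9100 kW
eta_ith = (345 / 728.9100) * 100 = 47.33%


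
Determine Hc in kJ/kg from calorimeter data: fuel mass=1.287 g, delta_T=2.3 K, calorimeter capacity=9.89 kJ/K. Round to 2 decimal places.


Hc = C_cal * delta_T / m_fuel
Q_released = 9.89 * 2.3 = 22.7470 kJ
m_fuel = 1.287 g = 1.287/1000 kg = 0.001287 kg
Hc = 22.7470 / 0.001287 = 17674.44 kJ/kg


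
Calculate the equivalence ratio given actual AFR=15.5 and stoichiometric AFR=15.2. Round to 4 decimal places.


phi = AFR_stoich / AFR_actual
phi = 15.2 / 15.5 = 0.9806


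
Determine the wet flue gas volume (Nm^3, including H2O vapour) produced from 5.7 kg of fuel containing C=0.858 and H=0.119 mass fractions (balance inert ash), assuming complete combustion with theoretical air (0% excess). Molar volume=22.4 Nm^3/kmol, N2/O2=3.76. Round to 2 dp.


Per kg fuel: CO2 = (C/12 kmol)*22.4 = (0.858/12)*22.4 = 1.60160 Nm^3
Per kg fuel: H2O = (H/2 kmol)*22.4 = (0.119/2)*22.4 = 1.33280 Nm^3
O2 needed per kg fuel = C/12 + H/4 = 0.858/12 + 0.119/4 = 0.10125000 kmol
Per kg fuel: N2 = O2*3.76*22.4 = 0.10125000*3.76*22.4 = 8.52768 Nm^3
Total per kg = 1.60160 + 1.33280 + 8.52768 = 11.46208 Nm^3
Total = 11.46208 * 5.7 = 65.33 Nm^3


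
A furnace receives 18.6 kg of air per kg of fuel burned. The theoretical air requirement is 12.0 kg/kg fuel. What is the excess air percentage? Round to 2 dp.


Excess air = actual - stoichiometric = 18.6 - 12.0 = 6.60 kg/kg fuel
Excess air % = (excess / stoich) * 100 = (6.60 / 12.0) * 100 = 55.00%


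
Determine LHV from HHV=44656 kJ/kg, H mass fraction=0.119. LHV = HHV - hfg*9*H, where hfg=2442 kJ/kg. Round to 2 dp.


LHV = HHV - hfg * 9 * H
Water correction = 2442 * 9 * 0.119 = 2615.382 kJ/kg
LHV = 44656 - 2615.382 = 42040.62 kJ/kg


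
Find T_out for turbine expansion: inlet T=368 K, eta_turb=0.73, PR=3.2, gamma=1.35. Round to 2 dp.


T_out = T_in * (1 - eta * (1 - PR^(-(gamma-1)/gamma)))
Exponent = -(1.35-1)/1.35 = -0.25925926
PR^exp = 3.2^(-0.25925926) = 0.73966521
Factor = 1 - 0.73*(1 - 0.73966521) = 0.80995560
T_out = 368 * 0.80995560 = 298.06 K


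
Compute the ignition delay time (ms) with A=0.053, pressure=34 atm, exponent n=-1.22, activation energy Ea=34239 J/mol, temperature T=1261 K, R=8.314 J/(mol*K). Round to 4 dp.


tau = A * P^n * exp(Ea/(R*T))
P^n = 34^(-1.22) = 0.01353928
Ea/(R*T) = 34239/(8.314*1261) = 3.265848
exp(Ea/(R*T)) = 26.202321
tau = 0.053 * 0.01353928 * 26.202321 = 0.0188 ms


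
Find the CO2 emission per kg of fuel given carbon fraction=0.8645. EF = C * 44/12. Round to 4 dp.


EF = C_frac * (M_CO2 / M_C)
EF = 0.8645 * (44/12)
EF = 0.8645 * 3.666667 = 3.1698 kg_CO2/kg_fuel


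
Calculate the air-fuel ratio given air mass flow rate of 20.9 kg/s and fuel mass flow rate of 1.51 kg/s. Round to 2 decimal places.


AFR = m_air / m_fuel
AFR = 20.9 / 1.51 = 13.84


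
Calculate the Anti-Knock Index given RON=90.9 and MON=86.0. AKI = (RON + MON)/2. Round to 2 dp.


AKI = (RON + MON) / 2
AKI = (90.9 + 86.0) / 2
AKI = 176.9 / 2 = 88.45


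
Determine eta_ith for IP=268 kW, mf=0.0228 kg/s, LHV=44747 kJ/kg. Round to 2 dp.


eta_ith = (IP / (mf * LHV)) * 100
Denominator = 0.0228 * 44747 = 1020.2316 kW
eta_ith = (268 / 1020.2316) * 100 = 26.27%


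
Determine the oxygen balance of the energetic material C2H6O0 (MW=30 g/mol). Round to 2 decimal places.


OB = -1600 * (2C + H/2 - O) / MW
Inner = 2*2 + 6/2 - 0 = 7.00
OB = -1600 * 7.00 / 30 = -373.33%


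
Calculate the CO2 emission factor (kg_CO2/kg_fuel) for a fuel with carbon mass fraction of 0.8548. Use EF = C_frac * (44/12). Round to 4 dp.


EF = C_frac * (M_CO2 / M_C)
EF = 0.8548 * (44/12)
EF = 0.8548 * 3.666667 = 3.1343 kg_CO2/kg_fuel


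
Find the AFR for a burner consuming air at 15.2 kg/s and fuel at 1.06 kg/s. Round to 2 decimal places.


AFR = m_air / m_fuel
AFR = 15.2 / 1.06 = 14.34


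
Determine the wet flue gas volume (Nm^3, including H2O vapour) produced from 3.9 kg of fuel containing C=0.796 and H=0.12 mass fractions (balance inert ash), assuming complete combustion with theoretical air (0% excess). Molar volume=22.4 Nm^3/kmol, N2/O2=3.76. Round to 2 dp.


Per kg fuel: CO2 = (C/12 kmol)*22.4 = (0.796/12)*22.4 = 1.48587 Nm^3
Per kg fuel: H2O = (H/2 kmol)*22.4 = (0.12/2)*22.4 = 1.34400 Nm^3
O2 needed per kg fuel = C/12 + H/4 = 0.796/12 + 0.12/4 = 0.09633333 kmol
Per kg fuel: N2 = O2*3.76*22.4 = 0.09633333*3.76*22.4 = 8.11358 Nm^3
Total per kg = 1.48587 + 1.34400 + 8.11358 = 10.94345 Nm^3
Total = 10.94345 * 3.9 = 42.68 Nm^3
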